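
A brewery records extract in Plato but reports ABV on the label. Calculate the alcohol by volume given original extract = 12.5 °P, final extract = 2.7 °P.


SG = 259/(259 − P);  ABV = (OG − FG)·131.25
OG = 259/(259 − 12.5) = 1.0507
FG = 259/(259 − 2.7) = 1.0105
ABV = (1.0507 − 1.0105)·131.25

5.2730 % ABV


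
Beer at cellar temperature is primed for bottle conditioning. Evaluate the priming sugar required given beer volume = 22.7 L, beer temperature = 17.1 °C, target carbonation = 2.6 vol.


residual = 14.695·(0.01821 + 0.09011·e^(−0.04·T));  sugar = (target − residual)·4.0·V
residual = 14.695·(0.01821 + 0.09011·e^(−0.04·17.1)) = 0.9358
sugar = (2.6 − 0.9358)·4.0·22.7

151.1127 g


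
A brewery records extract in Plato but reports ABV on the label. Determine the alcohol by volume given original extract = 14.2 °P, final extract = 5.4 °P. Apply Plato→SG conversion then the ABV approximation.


SG = 259/(259 − P);  ABV = (OG − FG)·131.25
OG = 259/(259 − 14.2) = 1.0580
FG = 259/(259 − 5.4) = 1.0213
ABV = (1.0580 − 1.0213)·131.25

4.8186 % ABV


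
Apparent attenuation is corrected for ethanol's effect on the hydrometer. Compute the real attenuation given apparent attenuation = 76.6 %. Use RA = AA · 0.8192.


RA = 76.6 · 0.8192

62.7507 %


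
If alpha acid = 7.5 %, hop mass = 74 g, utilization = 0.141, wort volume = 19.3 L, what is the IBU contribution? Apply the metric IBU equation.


IBU = (α/100)·mass·U·1000 / V
IBU = (7.5/100)·74·0.141·1000 / 19.3

40.5466 IBU


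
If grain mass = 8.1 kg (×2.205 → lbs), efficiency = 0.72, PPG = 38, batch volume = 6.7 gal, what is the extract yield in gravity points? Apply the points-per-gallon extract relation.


points = lbs × PPG × eff / vol
lbs = 8.1 × 2.205 = 17.8605
points = 17.8605 × 38 × 0.72 / 6.7

72.9348 points


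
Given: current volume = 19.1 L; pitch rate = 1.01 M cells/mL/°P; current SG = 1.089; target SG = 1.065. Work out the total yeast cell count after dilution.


V_w = V·((SG_c−1)/(SG_t−1)−1);  °P = 259 − 259/SG_t;  cells = rate·(V+V_w)·°P
V_w = 19.1·((1.089−1)/(1.065−1)−1) = 7.0523
V_final = 19.1 + 7.0523 = 26.1523
°P = 259 − 259/1.065 = 15.8075
cells = 1.01·26.1523·15.8075

417.5369 billion cells


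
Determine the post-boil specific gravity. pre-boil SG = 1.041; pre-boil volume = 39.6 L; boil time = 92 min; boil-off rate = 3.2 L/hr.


V_post = V_pre − rate·(t/60);  SG_post = 1 + (SG_pre−1)·V_pre/V_post
V_post = 39.6 − 3.2·(92/60) = 34.6933
SG_post = 1 + (1.041 − 1)·39.6/34.6933

1.0468


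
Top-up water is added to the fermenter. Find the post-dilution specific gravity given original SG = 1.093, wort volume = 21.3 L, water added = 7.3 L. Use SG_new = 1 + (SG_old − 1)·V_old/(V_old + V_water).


pts = (1.093 − 1)·1000·21.3/(21.3 + 7.3) = 69.2622
SG_new = 1 + 69.2622/1000

1.0693


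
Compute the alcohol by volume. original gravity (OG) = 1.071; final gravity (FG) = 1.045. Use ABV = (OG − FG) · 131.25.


ABV = (1.071 − 1.045) · 131.25

3.4125 % ABV


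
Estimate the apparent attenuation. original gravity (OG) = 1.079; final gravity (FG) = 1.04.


AA = (OG − FG)/(OG − 1) · 100
AA = (1.079 − 1.04)/(1.079 − 1) · 100

49.3671 %


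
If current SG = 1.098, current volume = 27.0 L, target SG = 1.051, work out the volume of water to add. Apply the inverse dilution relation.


V_water = V·((SG_curr − 1)/(SG_target − 1) − 1)
V_water = 27.0·((1.098 − 1)/(1.051 − 1) − 1)

24.8824 L


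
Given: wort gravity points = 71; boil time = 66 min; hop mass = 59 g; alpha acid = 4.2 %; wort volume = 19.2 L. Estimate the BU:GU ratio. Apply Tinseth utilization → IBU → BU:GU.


U = 1.65·0.000125^(GP/1000)·(1−e^(−0.04t))/4.15;  IBU = (α/100)·m·U·1000/V;  BU:GU = IBU/GP
U = 1.65·0.000125^(71/1000)·(1−e^(−0.04·66))/4.15 = 0.1951
IBU = (4.2/100)·59·0.1951·1000/19.2 = 25.1746
BU:GU = 25.1746/71

0.3546


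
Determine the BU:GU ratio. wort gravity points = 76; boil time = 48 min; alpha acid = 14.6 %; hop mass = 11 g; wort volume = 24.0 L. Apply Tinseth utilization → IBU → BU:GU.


U = 1.65·0.000125^(GP/1000)·(1−e^(−0.04t))/4.15;  IBU = (α/100)·m·U·1000/V;  BU:GU = IBU/GP
U = 1.65·0.000125^(76/1000)·(1−e^(−0.04·48))/4.15 = 0.1714
IBU = (14.6/100)·11·0.1714·1000/24.0 = 11.4679
BU:GU = 11.4679/76

0.1509


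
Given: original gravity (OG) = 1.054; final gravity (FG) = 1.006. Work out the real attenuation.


AA = (OG−FG)/(OG−1)·100;  RA = AA·0.8192
AA = (1.054 − 1.006)/(1.054 − 1)·100 = 88.8889
RA = 88.8889·0.8192

72.8178 %


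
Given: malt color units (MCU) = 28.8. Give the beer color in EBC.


SRM = 1.4922·MCU^0.6859;  EBC = SRM·1.97
SRM = 1.4922·28.8^0.6859 = 14.9563
EBC = 14.9563·1.97

29.4639 EBC


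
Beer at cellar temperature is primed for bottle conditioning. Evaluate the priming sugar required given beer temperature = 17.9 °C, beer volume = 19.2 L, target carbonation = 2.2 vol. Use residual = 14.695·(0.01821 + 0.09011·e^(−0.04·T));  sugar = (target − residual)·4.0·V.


residual = 14.695·(0.01821 + 0.09011·e^(−0.04·17.9)) = 0.9147
sugar = (2.2 − 0.9147)·4.0·19.2

98.7095 g


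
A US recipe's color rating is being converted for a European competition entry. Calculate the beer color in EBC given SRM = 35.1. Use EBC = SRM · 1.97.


EBC = 35.1 · 1.97

69.1470 EBC


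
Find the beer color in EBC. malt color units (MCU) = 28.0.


SRM = 1.4922·MCU^0.6859;  EBC = SRM·1.97
SRM = 1.4922·28.0^0.6859 = 14.6701
EBC = 14.6701·1.97

28.9001 EBC


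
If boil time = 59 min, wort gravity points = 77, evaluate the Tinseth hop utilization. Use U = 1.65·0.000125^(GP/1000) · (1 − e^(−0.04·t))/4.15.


bigness = 1.65·0.000125^(77/1000) = 0.8259
boil_factor = (1 − e^(−0.04·59))/4.15 = 0.2182
U = 0.8259 · 0.2182

0.1802


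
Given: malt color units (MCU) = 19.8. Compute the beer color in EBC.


SRM = 1.4922·MCU^0.6859;  EBC = SRM·1.97
SRM = 1.4922·19.8^0.6859 = 11.5667
EBC = 11.5667·1.97

22.7864 EBC


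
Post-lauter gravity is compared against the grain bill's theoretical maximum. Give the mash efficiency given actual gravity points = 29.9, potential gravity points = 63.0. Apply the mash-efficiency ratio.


efficiency = actual / potential × 100
efficiency = 29.9 / 63.0 × 100

47.4603 %


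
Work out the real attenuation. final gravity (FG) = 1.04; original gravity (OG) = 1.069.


AA = (OG−FG)/(OG−1)·100;  RA = AA·0.8192
AA = (1.069 − 1.04)/(1.069 − 1)·100 = 42.0290
RA = 42.0290·0.8192

34.4301 %


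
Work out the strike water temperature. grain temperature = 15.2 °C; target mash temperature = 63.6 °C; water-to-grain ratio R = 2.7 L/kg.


T_strike = (0.41/R)·(T_mash − T_grain) + T_mash
T_strike = (0.41/2.7)·(63.6 − 15.2) + 63.6

70.9496 °C


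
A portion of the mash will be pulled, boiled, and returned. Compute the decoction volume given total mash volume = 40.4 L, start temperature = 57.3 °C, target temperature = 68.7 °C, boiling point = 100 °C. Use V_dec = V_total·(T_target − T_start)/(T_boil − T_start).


V_dec = 40.4·(68.7 − 57.3)/(100 − 57.3)

10.7859 L


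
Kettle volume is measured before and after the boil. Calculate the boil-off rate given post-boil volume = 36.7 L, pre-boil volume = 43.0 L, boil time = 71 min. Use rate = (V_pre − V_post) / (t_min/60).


rate = (43.0 − 36.7) / (71/60)

5.3239 L/hr


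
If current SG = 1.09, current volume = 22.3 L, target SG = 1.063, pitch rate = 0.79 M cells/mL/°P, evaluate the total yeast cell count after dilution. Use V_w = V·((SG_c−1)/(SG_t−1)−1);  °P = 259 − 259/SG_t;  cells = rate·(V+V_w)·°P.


V_w = 22.3·((1.09−1)/(1.063−1)−1) = 9.5571
V_final = 22.3 + 9.5571 = 31.8571
°P = 259 − 259/1.063 = 15.3500
cells = 0.79·31.8571·15.3500

386.3145 billion cells


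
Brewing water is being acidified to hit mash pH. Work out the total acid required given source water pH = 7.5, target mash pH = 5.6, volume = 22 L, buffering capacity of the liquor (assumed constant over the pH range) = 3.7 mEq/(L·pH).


acid = buffering capacity · (pH_source − pH_target) · V
acid = 3.7 · (7.5 − 5.6) · 22

154.6600 mEq


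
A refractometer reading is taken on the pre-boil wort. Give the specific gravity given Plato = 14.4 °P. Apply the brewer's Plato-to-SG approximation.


SG = 259/(259 − P)
SG = 259/(259 − 14.4)

1.0589


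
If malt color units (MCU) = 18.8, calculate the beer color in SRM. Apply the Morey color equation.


SRM = 1.4922 · MCU^0.6859
SRM = 1.4922 · 18.8^0.6859

11.1628 SRM


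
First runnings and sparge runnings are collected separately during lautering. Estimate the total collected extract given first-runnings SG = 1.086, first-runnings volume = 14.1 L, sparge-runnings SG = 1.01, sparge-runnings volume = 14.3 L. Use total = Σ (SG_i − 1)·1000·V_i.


first = (1.086 − 1)·1000·14.1 = 1212.6000
sparge = (1.01 − 1)·1000·14.3 = 143.0000
total = 1212.6000 + 143.0000

1355.6000 gravity·L


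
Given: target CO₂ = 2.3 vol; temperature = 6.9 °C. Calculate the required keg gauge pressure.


psi = vols/(0.01821 + 0.09011·e^(−0.04·T)) − 14.695
psi = 2.3/(0.01821 + 0.09011·e^(−0.04·6.9)) − 14.695

11.8680 psi


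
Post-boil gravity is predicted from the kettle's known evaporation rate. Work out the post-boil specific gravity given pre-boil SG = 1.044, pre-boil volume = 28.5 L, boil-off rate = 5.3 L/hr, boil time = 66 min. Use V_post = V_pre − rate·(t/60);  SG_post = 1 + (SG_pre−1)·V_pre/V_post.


V_post = 28.5 − 5.3·(66/60) = 22.6700
SG_post = 1 + (1.044 − 1)·28.5/22.6700

1.0553


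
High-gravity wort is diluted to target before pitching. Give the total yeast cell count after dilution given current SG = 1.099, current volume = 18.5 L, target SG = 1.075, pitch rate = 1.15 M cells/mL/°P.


V_w = V·((SG_c−1)/(SG_t−1)−1);  °P = 259 − 259/SG_t;  cells = rate·(V+V_w)·°P
V_w = 18.5·((1.099−1)/(1.075−1)−1) = 5.9200
V_final = 18.5 + 5.9200 = 24.4200
°P = 259 − 259/1.075 = 18.0698
cells = 1.15·24.4200·18.0698

507.4533 billion cells


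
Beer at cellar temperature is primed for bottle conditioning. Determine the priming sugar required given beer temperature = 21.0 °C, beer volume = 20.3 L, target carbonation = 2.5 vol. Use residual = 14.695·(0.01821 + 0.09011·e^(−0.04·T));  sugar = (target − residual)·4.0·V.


residual = 14.695·(0.01821 + 0.09011·e^(−0.04·21.0)) = 0.8393
sugar = (2.5 − 0.8393)·4.0·20.3

134.8527 g


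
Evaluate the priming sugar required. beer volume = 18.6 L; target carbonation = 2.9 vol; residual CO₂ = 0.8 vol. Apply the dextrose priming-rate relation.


sugar = (target − residual)·4.0·V
sugar = (2.9 − 0.8)·4.0·18.6

156.2400 g


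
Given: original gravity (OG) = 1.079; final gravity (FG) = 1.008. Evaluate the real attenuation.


AA = (OG−FG)/(OG−1)·100;  RA = AA·0.8192
AA = (1.079 − 1.008)/(1.079 − 1)·100 = 89.8734
RA = 89.8734·0.8192

73.6243 %


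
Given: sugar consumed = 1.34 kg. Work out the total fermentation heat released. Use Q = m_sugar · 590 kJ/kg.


Q = 1.34 · 590

790.6000 kJ


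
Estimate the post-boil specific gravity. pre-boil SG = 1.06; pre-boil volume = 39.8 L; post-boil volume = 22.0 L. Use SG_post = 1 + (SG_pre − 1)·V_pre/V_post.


pts_pre = (1.06 − 1)·1000 = 60.0000
pts_post = 60.0000·39.8/22.0 = 108.5455
SG_post = 1 + 108.5455/1000

1.1085


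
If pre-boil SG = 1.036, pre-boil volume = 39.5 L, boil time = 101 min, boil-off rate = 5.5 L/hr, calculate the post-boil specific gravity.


V_post = V_pre − rate·(t/60);  SG_post = 1 + (SG_pre−1)·V_pre/V_post
V_post = 39.5 − 5.5·(101/60) = 30.2417
SG_post = 1 + (1.036 − 1)·39.5/30.2417

1.0470


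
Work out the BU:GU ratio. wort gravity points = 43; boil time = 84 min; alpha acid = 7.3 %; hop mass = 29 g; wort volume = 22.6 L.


U = 1.65·0.000125^(GP/1000)·(1−e^(−0.04t))/4.15;  IBU = (α/100)·m·U·1000/V;  BU:GU = IBU/GP
U = 1.65·0.000125^(43/1000)·(1−e^(−0.04·84))/4.15 = 0.2608
IBU = (7.3/100)·29·0.2608·1000/22.6 = 24.4265
BU:GU = 24.4265/43

0.5681


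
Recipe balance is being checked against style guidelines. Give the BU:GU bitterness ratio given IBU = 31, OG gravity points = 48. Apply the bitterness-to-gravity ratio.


BU:GU = IBU / OG_points
BU:GU = 31 / 48

0.6458


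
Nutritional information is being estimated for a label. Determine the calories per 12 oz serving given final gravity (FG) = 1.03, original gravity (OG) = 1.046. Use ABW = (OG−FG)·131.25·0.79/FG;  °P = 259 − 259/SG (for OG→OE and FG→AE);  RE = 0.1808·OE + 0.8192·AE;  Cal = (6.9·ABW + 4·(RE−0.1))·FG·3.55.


ABW = (1.046 − 1.03)·131.25·0.79/1.03 = 1.6107
OE = 259 − 259/1.046 = 11.3901 °P
AE = 259 − 259/1.03 = 7.5437 °P
RE = 0.1808·11.3901 + 0.8192·7.5437 = 8.2391 °P
Cal = (6.9·1.6107 + 4·(8.2391−0.1))·1.03·3.55

159.6799 kcal


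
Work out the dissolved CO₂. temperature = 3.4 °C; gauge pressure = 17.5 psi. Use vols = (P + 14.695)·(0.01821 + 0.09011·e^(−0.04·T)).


vols = (17.5 + 14.695)·(0.01821 + 0.09011·e^(−0.04·3.4))

3.1185 volumes


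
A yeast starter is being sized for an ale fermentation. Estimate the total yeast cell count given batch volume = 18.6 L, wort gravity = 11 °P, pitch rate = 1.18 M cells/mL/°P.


cells (billions) = rate · V_L · °P
cells = 1.18 · 18.6 · 11

241.4280 billion cells


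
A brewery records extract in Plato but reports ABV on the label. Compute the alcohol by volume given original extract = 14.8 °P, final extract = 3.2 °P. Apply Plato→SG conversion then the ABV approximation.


SG = 259/(259 − P);  ABV = (OG − FG)·131.25
OG = 259/(259 − 14.8) = 1.0606
FG = 259/(259 − 3.2) = 1.0125
ABV = (1.0606 − 1.0125)·131.25

6.3126 % ABV


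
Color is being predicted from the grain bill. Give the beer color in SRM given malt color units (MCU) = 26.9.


SRM = 1.4922 · MCU^0.6859
SRM = 1.4922 · 26.9^0.6859

14.2723 SRM


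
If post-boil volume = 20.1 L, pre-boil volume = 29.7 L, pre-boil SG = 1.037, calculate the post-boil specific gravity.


SG_post = 1 + (SG_pre − 1)·V_pre/V_post
pts_pre = (1.037 − 1)·1000 = 37.0000
pts_post = 37.0000·29.7/20.1 = 54.6716
SG_post = 1 + 54.6716/1000

1.0547


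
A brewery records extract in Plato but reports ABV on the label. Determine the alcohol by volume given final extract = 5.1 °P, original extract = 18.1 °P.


SG = 259/(259 − P);  ABV = (OG − FG)·131.25
OG = 259/(259 − 18.1) = 1.0751
FG = 259/(259 − 5.1) = 1.0201
ABV = (1.0751 − 1.0201)·131.25

7.2251 % ABV


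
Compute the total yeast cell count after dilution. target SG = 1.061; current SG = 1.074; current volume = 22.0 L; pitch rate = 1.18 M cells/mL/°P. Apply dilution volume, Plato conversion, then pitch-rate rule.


V_w = V·((SG_c−1)/(SG_t−1)−1);  °P = 259 − 259/SG_t;  cells = rate·(V+V_w)·°P
V_w = 22.0·((1.074−1)/(1.061−1)−1) = 4.6885
V_final = 22.0 + 4.6885 = 26.6885
°P = 259 − 259/1.061 = 14.8907
cells = 1.18·26.6885·14.8907

468.9438 billion cells


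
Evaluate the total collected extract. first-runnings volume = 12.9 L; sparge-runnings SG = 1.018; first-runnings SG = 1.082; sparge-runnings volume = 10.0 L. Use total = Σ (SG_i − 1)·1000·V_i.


first = (1.082 − 1)·1000·12.9 = 1057.8000
sparge = (1.018 − 1)·1000·10.0 = 180.0000
total = 1057.8000 + 180.0000

1237.8000 gravity·L


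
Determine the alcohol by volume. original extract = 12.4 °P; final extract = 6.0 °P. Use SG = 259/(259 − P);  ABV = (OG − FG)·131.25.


OG = 259/(259 − 12.4) = 1.0503
FG = 259/(259 − 6.0) = 1.0237
ABV = (1.0503 − 1.0237)·131.25

3.4871 % ABV


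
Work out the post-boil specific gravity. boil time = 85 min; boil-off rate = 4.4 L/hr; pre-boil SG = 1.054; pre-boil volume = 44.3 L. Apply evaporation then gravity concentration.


V_post = V_pre − rate·(t/60);  SG_post = 1 + (SG_pre−1)·V_pre/V_post
V_post = 44.3 − 4.4·(85/60) = 38.0667
SG_post = 1 + (1.054 − 1)·44.3/38.0667

1.0628


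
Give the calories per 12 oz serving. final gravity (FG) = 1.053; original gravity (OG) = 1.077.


ABW = (OG−FG)·131.25·0.79/FG;  °P = 259 − 259/SG (for OG→OE and FG→AE);  RE = 0.1808·OE + 0.8192·AE;  Cal = (6.9·ABW + 4·(RE−0.1))·FG·3.55
ABW = (1.077 − 1.053)·131.25·0.79/1.053 = 2.3632
OE = 259 − 259/1.077 = 18.5172 °P
AE = 259 − 259/1.053 = 13.0361 °P
RE = 0.1808·18.5172 + 0.8192·13.0361 = 14.0271 °P
Cal = (6.9·2.3632 + 4·(14.0271−0.1))·1.053·3.55

269.2017 kcal


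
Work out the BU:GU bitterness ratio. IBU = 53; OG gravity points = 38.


BU:GU = IBU / OG_points
BU:GU = 53 / 38

1.3947


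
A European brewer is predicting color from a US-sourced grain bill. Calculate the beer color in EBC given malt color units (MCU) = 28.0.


SRM = 1.4922·MCU^0.6859;  EBC = SRM·1.97
SRM = 1.4922·28.0^0.6859 = 14.6701
EBC = 14.6701·1.97

28.9001 EBC


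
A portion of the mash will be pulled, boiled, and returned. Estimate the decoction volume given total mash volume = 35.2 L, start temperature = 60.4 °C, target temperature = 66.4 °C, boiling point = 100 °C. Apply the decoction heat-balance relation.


V_dec = V_total·(T_target − T_start)/(T_boil − T_start)
V_dec = 35.2·(66.4 − 60.4)/(100 − 60.4)

5.3333 L


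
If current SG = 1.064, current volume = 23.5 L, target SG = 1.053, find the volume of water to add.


V_water = V·((SG_curr − 1)/(SG_target − 1) − 1)
V_water = 23.5·((1.064 − 1)/(1.053 − 1) − 1)

4.8774 L


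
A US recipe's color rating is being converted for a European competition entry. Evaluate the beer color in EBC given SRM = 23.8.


EBC = SRM · 1.97
EBC = 23.8 · 1.97

46.8860 EBC


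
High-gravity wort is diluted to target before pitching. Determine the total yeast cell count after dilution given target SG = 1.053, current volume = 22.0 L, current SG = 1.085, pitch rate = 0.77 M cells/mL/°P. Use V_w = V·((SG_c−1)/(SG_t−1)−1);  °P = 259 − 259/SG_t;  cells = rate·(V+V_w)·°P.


V_w = 22.0·((1.085−1)/(1.053−1)−1) = 13.2830
V_final = 22.0 + 13.2830 = 35.2830
°P = 259 − 259/1.053 = 13.0361
cells = 0.77·35.2830·13.0361

354.1634 billion cells


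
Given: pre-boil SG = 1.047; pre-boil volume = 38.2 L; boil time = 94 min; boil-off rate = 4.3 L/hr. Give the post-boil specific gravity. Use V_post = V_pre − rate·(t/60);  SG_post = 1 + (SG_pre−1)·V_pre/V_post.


V_post = 38.2 − 4.3·(94/60) = 31.4633
SG_post = 1 + (1.047 − 1)·38.2/31.4633

1.0571


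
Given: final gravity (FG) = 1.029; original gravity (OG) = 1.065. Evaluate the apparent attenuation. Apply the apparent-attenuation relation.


AA = (OG − FG)/(OG − 1) · 100
AA = (1.065 − 1.029)/(1.065 − 1) · 100

55.3846 %


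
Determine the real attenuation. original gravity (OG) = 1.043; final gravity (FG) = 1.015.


AA = (OG−FG)/(OG−1)·100;  RA = AA·0.8192
AA = (1.043 − 1.015)/(1.043 − 1)·100 = 65.1163
RA = 65.1163·0.8192

53.3433 %


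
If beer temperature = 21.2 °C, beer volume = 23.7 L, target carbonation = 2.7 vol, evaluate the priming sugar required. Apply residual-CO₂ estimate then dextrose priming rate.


residual = 14.695·(0.01821 + 0.09011·e^(−0.04·T));  sugar = (target − residual)·4.0·V
residual = 14.695·(0.01821 + 0.09011·e^(−0.04·21.2)) = 0.8347
sugar = (2.7 − 0.8347)·4.0·23.7

176.8307 g


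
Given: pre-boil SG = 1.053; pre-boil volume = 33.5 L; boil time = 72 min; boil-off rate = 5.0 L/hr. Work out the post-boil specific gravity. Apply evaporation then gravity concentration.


V_post = V_pre − rate·(t/60);  SG_post = 1 + (SG_pre−1)·V_pre/V_post
V_post = 33.5 − 5.0·(72/60) = 27.5000
SG_post = 1 + (1.053 − 1)·33.5/27.5000

1.0646


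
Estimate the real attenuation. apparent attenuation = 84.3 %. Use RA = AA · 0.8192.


RA = 84.3 · 0.8192

69.0586 %


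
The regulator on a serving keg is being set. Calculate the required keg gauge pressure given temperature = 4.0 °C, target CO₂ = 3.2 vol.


psi = vols/(0.01821 + 0.09011·e^(−0.04·T)) − 14.695
psi = 3.2/(0.01821 + 0.09011·e^(−0.04·4.0)) − 14.695

18.9904 psi


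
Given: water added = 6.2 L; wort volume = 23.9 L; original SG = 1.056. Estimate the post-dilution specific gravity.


SG_new = 1 + (SG_old − 1)·V_old/(V_old + V_water)
pts = (1.056 − 1)·1000·23.9/(23.9 + 6.2) = 44.4651
SG_new = 1 + 44.4651/1000

1.0445


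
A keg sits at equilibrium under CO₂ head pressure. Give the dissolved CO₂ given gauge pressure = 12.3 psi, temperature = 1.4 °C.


vols = (P + 14.695)·(0.01821 + 0.09011·e^(−0.04·T))
vols = (12.3 + 14.695)·(0.01821 + 0.09011·e^(−0.04·1.4))

2.7916 volumes


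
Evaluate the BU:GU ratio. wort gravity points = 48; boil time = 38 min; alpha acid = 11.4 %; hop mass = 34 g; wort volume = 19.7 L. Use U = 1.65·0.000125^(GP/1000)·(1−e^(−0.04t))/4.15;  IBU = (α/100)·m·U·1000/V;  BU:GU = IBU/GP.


U = 1.65·0.000125^(48/1000)·(1−e^(−0.04·38))/4.15 = 0.2018
IBU = (11.4/100)·34·0.2018·1000/19.7 = 39.7024
BU:GU = 39.7024/48

0.8271


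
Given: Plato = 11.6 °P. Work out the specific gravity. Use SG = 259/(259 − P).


SG = 259/(259 − 11.6)

1.0469


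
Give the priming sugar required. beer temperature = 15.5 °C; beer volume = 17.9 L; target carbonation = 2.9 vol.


residual = 14.695·(0.01821 + 0.09011·e^(−0.04·T));  sugar = (target − residual)·4.0·V
residual = 14.695·(0.01821 + 0.09011·e^(−0.04·15.5)) = 0.9799
sugar = (2.9 − 0.9799)·4.0·17.9

137.4774 g


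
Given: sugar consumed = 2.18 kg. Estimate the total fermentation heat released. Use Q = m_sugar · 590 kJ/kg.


Q = 2.18 · 590

1286.2000 kJ


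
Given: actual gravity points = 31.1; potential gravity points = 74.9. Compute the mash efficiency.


efficiency = actual / potential × 100
efficiency = 31.1 / 74.9 × 100

41.5220 %


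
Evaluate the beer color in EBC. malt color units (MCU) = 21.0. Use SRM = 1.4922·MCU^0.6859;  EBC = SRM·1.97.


SRM = 1.4922·21.0^0.6859 = 12.0431
EBC = 12.0431·1.97

23.7249 EBC


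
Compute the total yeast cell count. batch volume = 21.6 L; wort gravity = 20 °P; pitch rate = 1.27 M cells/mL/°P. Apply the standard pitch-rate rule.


cells (billions) = rate · V_L · °P
cells = 1.27 · 21.6 · 20

548.6400 billion cells


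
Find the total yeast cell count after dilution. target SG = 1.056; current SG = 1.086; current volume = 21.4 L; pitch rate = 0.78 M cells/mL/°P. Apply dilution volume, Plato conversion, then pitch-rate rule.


V_w = V·((SG_c−1)/(SG_t−1)−1);  °P = 259 − 259/SG_t;  cells = rate·(V+V_w)·°P
V_w = 21.4·((1.086−1)/(1.056−1)−1) = 11.4643
V_final = 21.4 + 11.4643 = 32.8643
°P = 259 − 259/1.056 = 13.7348
cells = 0.78·32.8643·13.7348

352.0811 billion cells


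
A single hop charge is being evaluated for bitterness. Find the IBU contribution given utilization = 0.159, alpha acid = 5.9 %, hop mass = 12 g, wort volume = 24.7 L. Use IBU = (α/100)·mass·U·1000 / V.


IBU = (5.9/100)·12·0.159·1000 / 24.7

4.5576 IBU


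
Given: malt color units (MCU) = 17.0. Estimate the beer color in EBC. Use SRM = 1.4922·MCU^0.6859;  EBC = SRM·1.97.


SRM = 1.4922·17.0^0.6859 = 10.4182
EBC = 10.4182·1.97

20.5238 EBC


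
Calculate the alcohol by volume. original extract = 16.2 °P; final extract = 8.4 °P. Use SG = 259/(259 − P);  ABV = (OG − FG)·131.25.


OG = 259/(259 − 16.2) = 1.0667
FG = 259/(259 − 8.4) = 1.0335
ABV = (1.0667 − 1.0335)·131.25

4.3578 % ABV


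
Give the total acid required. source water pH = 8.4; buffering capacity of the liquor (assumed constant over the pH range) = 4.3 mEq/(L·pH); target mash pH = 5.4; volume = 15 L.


acid = buffering capacity · (pH_source − pH_target) · V
acid = 4.3 · (8.4 − 5.4) · 15

193.5000 mEq


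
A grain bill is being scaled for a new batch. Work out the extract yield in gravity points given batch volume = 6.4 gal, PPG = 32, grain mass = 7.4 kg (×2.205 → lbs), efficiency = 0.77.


points = lbs × PPG × eff / vol
lbs = 7.4 × 2.205 = 16.3170
points = 16.3170 × 32 × 0.77 / 6.4

62.8205 points


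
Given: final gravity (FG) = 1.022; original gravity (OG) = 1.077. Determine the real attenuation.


AA = (OG−FG)/(OG−1)·100;  RA = AA·0.8192
AA = (1.077 − 1.022)/(1.077 − 1)·100 = 71.4286
RA = 71.4286·0.8192

58.5143 %


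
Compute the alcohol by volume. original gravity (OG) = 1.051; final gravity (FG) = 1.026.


ABV = (OG − FG) · 131.25
ABV = (1.051 − 1.026) · 131.25

3.2812 % ABV


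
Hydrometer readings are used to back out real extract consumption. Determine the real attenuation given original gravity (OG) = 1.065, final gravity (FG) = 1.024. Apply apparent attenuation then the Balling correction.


AA = (OG−FG)/(OG−1)·100;  RA = AA·0.8192
AA = (1.065 − 1.024)/(1.065 − 1)·100 = 63.0769
RA = 63.0769·0.8192

51.6726 %


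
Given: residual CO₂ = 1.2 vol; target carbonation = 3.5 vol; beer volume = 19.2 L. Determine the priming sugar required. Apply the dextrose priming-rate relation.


sugar = (target − residual)·4.0·V
sugar = (3.5 − 1.2)·4.0·19.2

176.6400 g


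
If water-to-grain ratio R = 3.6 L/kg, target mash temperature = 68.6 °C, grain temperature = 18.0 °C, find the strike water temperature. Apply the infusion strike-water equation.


T_strike = (0.41/R)·(T_mash − T_grain) + T_mash
T_strike = (0.41/3.6)·(68.6 − 18.0) + 68.6

74.3628 °C


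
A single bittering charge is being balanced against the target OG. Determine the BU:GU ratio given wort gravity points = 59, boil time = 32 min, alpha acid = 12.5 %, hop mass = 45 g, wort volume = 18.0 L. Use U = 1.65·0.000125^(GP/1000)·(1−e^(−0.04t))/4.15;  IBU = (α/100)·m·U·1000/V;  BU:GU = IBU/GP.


U = 1.65·0.000125^(59/1000)·(1−e^(−0.04·32))/4.15 = 0.1689
IBU = (12.5/100)·45·0.1689·1000/18.0 = 52.7859
BU:GU = 52.7859/59

0.8947


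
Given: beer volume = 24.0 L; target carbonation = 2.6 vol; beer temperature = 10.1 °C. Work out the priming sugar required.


residual = 14.695·(0.01821 + 0.09011·e^(−0.04·T));  sugar = (target − residual)·4.0·V
residual = 14.695·(0.01821 + 0.09011·e^(−0.04·10.1)) = 1.1517
sugar = (2.6 − 1.1517)·4.0·24.0

139.0399 g


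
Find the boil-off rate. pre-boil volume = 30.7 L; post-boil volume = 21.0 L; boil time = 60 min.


rate = (V_pre − V_post) / (t_min/60)
rate = (30.7 − 21.0) / (60/60)

9.7000 L/hr


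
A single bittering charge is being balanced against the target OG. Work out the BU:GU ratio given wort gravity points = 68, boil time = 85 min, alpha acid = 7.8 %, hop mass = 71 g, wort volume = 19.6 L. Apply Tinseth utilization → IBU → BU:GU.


U = 1.65·0.000125^(GP/1000)·(1−e^(−0.04t))/4.15;  IBU = (α/100)·m·U·1000/V;  BU:GU = IBU/GP
U = 1.65·0.000125^(68/1000)·(1−e^(−0.04·85))/4.15 = 0.2086
IBU = (7.8/100)·71·0.2086·1000/19.6 = 58.9361
BU:GU = 58.9361/68

0.8667


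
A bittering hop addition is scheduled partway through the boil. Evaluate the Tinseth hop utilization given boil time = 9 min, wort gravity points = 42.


U = 1.65·0.000125^(GP/1000) · (1 − e^(−0.04·t))/4.15
bigness = 1.65·0.000125^(42/1000) = 1.1312
boil_factor = (1 − e^(−0.04·9))/4.15 = 0.0728
U = 1.1312 · 0.0728

0.0824


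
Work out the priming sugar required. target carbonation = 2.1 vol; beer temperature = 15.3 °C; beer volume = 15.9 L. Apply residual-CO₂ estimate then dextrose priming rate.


residual = 14.695·(0.01821 + 0.09011·e^(−0.04·T));  sugar = (target − residual)·4.0·V
residual = 14.695·(0.01821 + 0.09011·e^(−0.04·15.3)) = 0.9856
sugar = (2.1 − 0.9856)·4.0·15.9

70.8730 g


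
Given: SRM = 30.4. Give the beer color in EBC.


EBC = SRM · 1.97
EBC = 30.4 · 1.97

59.8880 EBC


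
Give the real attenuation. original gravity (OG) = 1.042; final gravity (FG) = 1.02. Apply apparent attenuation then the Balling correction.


AA = (OG−FG)/(OG−1)·100;  RA = AA·0.8192
AA = (1.042 − 1.02)/(1.042 − 1)·100 = 52.3810
RA = 52.3810·0.8192

42.9105 %


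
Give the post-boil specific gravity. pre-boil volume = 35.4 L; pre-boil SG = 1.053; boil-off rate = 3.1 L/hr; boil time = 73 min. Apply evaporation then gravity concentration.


V_post = V_pre − rate·(t/60);  SG_post = 1 + (SG_pre−1)·V_pre/V_post
V_post = 35.4 − 3.1·(73/60) = 31.6283
SG_post = 1 + (1.053 − 1)·35.4/31.6283

1.0593


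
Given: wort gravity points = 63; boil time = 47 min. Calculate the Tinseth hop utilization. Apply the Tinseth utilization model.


U = 1.65·0.000125^(GP/1000) · (1 − e^(−0.04·t))/4.15
bigness = 1.65·0.000125^(63/1000) = 0.9367
boil_factor = (1 − e^(−0.04·47))/4.15 = 0.2042
U = 0.9367 · 0.2042

0.1913


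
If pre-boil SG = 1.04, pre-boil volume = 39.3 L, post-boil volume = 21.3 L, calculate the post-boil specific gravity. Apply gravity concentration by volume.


SG_post = 1 + (SG_pre − 1)·V_pre/V_post
pts_pre = (1.04 − 1)·1000 = 40.0000
pts_post = 40.0000·39.3/21.3 = 73.8028
SG_post = 1 + 73.8028/1000

1.0738


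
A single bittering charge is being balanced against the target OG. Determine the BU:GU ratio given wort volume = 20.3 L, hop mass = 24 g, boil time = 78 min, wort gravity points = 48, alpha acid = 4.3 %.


U = 1.65·0.000125^(GP/1000)·(1−e^(−0.04t))/4.15;  IBU = (α/100)·m·U·1000/V;  BU:GU = IBU/GP
U = 1.65·0.000125^(48/1000)·(1−e^(−0.04·78))/4.15 = 0.2469
IBU = (4.3/100)·24·0.2469·1000/20.3 = 12.5504
BU:GU = 12.5504/48

0.2615


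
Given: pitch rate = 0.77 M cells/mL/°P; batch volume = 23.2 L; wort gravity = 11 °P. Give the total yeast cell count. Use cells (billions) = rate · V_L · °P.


cells = 0.77 · 23.2 · 11

196.5040 billion cells


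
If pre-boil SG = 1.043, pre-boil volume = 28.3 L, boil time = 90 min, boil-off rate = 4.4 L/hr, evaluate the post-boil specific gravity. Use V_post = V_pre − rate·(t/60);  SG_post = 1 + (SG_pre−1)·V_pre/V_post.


V_post = 28.3 − 4.4·(90/60) = 21.7000
SG_post = 1 + (1.043 − 1)·28.3/21.7000

1.0561


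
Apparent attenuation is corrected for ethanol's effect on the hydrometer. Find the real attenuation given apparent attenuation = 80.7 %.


RA = AA · 0.8192
RA = 80.7 · 0.8192

66.1094 %


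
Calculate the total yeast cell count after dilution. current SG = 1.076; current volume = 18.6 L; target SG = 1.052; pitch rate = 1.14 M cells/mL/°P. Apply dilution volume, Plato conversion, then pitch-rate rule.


V_w = V·((SG_c−1)/(SG_t−1)−1);  °P = 259 − 259/SG_t;  cells = rate·(V+V_w)·°P
V_w = 18.6·((1.076−1)/(1.052−1)−1) = 8.5846
V_final = 18.6 + 8.5846 = 27.1846
°P = 259 − 259/1.052 = 12.8023
cells = 1.14·27.1846·12.8023

396.7486 billion cells


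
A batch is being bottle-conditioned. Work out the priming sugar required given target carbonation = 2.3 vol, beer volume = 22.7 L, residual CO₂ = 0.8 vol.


sugar = (target − residual)·4.0·V
sugar = (2.3 − 0.8)·4.0·22.7

136.2000 g


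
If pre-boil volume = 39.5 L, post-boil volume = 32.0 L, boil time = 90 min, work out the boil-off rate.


rate = (V_pre − V_post) / (t_min/60)
rate = (39.5 − 32.0) / (90/60)

5.0000 L/hr


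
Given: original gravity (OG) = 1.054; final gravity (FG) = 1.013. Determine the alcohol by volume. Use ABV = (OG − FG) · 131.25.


ABV = (1.054 − 1.013) · 131.25

5.3813 % ABV


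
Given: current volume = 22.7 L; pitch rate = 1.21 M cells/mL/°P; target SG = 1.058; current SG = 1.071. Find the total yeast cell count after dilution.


V_w = V·((SG_c−1)/(SG_t−1)−1);  °P = 259 − 259/SG_t;  cells = rate·(V+V_w)·°P
V_w = 22.7·((1.071−1)/(1.058−1)−1) = 5.0879
V_final = 22.7 + 5.0879 = 27.7879
°P = 259 − 259/1.058 = 14.1985
cells = 1.21·27.7879·14.1985

477.4014 billion cells


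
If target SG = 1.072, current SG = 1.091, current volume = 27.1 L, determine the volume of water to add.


V_water = V·((SG_curr − 1)/(SG_target − 1) − 1)
V_water = 27.1·((1.091 − 1)/(1.072 − 1) − 1)

7.1514 L


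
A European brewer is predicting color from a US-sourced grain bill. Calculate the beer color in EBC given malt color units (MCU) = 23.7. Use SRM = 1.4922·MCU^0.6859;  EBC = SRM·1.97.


SRM = 1.4922·23.7^0.6859 = 13.0848
EBC = 13.0848·1.97

25.7770 EBC


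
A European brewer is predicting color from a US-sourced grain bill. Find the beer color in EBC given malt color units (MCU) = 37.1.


SRM = 1.4922·MCU^0.6859;  EBC = SRM·1.97
SRM = 1.4922·37.1^0.6859 = 17.7935
EBC = 17.7935·1.97

35.0531 EBC


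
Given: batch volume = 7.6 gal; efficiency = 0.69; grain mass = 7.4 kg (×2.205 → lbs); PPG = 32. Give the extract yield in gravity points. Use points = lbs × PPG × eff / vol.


lbs = 7.4 × 2.205 = 16.3170
points = 16.3170 × 32 × 0.69 / 7.6

47.4052 points


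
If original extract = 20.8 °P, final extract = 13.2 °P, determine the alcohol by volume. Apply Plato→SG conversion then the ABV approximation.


SG = 259/(259 − P);  ABV = (OG − FG)·131.25
OG = 259/(259 − 20.8) = 1.0873
FG = 259/(259 − 13.2) = 1.0537
ABV = (1.0873 − 1.0537)·131.25

4.4125 % ABV


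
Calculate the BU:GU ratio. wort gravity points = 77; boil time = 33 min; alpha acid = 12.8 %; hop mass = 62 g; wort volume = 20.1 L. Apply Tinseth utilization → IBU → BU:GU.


U = 1.65·0.000125^(GP/1000)·(1−e^(−0.04t))/4.15;  IBU = (α/100)·m·U·1000/V;  BU:GU = IBU/GP
U = 1.65·0.000125^(77/1000)·(1−e^(−0.04·33))/4.15 = 0.1459
IBU = (12.8/100)·62·0.1459·1000/20.1 = 57.5874
BU:GU = 57.5874/77

0.7479


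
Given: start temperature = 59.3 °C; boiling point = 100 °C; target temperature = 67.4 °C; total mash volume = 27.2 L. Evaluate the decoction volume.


V_dec = V_total·(T_target − T_start)/(T_boil − T_start)
V_dec = 27.2·(67.4 − 59.3)/(100 − 59.3)

5.4133 L


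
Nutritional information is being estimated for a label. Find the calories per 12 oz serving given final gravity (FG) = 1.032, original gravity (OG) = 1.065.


ABW = (OG−FG)·131.25·0.79/FG;  °P = 259 − 259/SG (for OG→OE and FG→AE);  RE = 0.1808·OE + 0.8192·AE;  Cal = (6.9·ABW + 4·(RE−0.1))·FG·3.55
ABW = (1.065 − 1.032)·131.25·0.79/1.032 = 3.3156
OE = 259 − 259/1.065 = 15.8075 °P
AE = 259 − 259/1.032 = 8.0310 °P
RE = 0.1808·15.8075 + 0.8192·8.0310 = 9.4370 °P
Cal = (6.9·3.3156 + 4·(9.4370−0.1))·1.032·3.55

220.6424 kcal


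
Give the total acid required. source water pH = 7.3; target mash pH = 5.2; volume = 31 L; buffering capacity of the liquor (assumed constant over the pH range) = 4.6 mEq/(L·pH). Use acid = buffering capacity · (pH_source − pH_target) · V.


acid = 4.6 · (7.3 − 5.2) · 31

299.4600 mEq


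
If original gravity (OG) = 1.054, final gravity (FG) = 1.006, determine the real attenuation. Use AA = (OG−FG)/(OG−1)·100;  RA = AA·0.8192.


AA = (1.054 − 1.006)/(1.054 − 1)·100 = 88.8889
RA = 88.8889·0.8192

72.8178 %


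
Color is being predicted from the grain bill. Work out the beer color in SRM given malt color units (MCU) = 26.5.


SRM = 1.4922 · MCU^0.6859
SRM = 1.4922 · 26.5^0.6859

14.1264 SRM


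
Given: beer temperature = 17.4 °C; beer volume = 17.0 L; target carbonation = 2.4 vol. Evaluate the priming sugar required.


residual = 14.695·(0.01821 + 0.09011·e^(−0.04·T));  sugar = (target − residual)·4.0·V
residual = 14.695·(0.01821 + 0.09011·e^(−0.04·17.4)) = 0.9278
sugar = (2.4 − 0.9278)·4.0·17.0

100.1101 g


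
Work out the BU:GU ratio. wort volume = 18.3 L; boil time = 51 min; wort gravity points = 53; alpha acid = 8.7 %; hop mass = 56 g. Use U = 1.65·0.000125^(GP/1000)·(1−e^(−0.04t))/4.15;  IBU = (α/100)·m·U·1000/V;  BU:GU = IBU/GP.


U = 1.65·0.000125^(53/1000)·(1−e^(−0.04·51))/4.15 = 0.2148
IBU = (8.7/100)·56·0.2148·1000/18.3 = 57.1917
BU:GU = 57.1917/53

1.0791


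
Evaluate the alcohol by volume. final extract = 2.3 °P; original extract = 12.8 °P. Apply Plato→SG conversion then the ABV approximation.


SG = 259/(259 − P);  ABV = (OG − FG)·131.25
OG = 259/(259 − 12.8) = 1.0520
FG = 259/(259 − 2.3) = 1.0090
ABV = (1.0520 − 1.0090)·131.25

5.6477 % ABV


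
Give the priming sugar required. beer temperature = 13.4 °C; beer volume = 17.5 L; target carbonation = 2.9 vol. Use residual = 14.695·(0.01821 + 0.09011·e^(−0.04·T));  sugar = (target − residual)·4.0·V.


residual = 14.695·(0.01821 + 0.09011·e^(−0.04·13.4)) = 1.0423
sugar = (2.9 − 1.0423)·4.0·17.5

130.0359 g


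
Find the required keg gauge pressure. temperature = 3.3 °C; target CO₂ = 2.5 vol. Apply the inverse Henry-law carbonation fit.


psi = vols/(0.01821 + 0.09011·e^(−0.04·T)) − 14.695
psi = 2.5/(0.01821 + 0.09011·e^(−0.04·3.3)) − 14.695

11.0312 psi


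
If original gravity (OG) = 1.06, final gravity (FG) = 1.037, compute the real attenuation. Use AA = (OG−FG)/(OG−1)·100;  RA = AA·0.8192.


AA = (1.06 − 1.037)/(1.06 − 1)·100 = 38.3333
RA = 38.3333·0.8192

31.4027 %


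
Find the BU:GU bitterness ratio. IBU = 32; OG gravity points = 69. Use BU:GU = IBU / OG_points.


BU:GU = 32 / 69

0.4638


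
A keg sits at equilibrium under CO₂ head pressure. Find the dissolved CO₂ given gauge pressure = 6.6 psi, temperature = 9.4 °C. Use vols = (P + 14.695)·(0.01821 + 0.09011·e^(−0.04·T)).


vols = (6.6 + 14.695)·(0.01821 + 0.09011·e^(−0.04·9.4))

1.7053 volumes


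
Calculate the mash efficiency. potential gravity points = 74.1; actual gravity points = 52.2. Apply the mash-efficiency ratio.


efficiency = actual / potential × 100
efficiency = 52.2 / 74.1 × 100

70.4453 %


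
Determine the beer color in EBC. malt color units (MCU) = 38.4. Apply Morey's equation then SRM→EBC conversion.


SRM = 1.4922·MCU^0.6859;  EBC = SRM·1.97
SRM = 1.4922·38.4^0.6859 = 18.2188
EBC = 18.2188·1.97

35.8910 EBC


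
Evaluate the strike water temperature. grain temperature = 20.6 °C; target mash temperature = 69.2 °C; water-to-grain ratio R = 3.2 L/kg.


T_strike = (0.41/R)·(T_mash − T_grain) + T_mash
T_strike = (0.41/3.2)·(69.2 − 20.6) + 69.2

75.4269 °C


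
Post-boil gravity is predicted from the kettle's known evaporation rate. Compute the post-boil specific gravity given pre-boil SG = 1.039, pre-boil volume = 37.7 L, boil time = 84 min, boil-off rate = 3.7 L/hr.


V_post = V_pre − rate·(t/60);  SG_post = 1 + (SG_pre−1)·V_pre/V_post
V_post = 37.7 − 3.7·(84/60) = 32.5200
SG_post = 1 + (1.039 − 1)·37.7/32.5200

1.0452


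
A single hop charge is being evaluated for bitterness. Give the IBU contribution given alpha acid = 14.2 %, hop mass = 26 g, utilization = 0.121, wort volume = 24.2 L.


IBU = (α/100)·mass·U·1000 / V
IBU = (14.2/100)·26·0.121·1000 / 24.2

18.4600 IBU


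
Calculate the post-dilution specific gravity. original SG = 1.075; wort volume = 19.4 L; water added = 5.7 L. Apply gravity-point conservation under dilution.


SG_new = 1 + (SG_old − 1)·V_old/(V_old + V_water)
pts = (1.075 − 1)·1000·19.4/(19.4 + 5.7) = 57.9681
SG_new = 1 + 57.9681/1000

1.0580


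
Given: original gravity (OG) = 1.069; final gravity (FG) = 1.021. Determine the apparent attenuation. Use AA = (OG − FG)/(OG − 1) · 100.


AA = (1.069 − 1.021)/(1.069 − 1) · 100

69.5652 %
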